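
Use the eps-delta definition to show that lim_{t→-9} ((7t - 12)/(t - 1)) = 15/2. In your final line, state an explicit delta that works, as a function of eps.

delta = min(5, 10eps)

Let eps > 0 be given. We want delta > 0 with 0 < |t + 9| < delta ⇒ |(7t - 12)/(t - 1) − (15/2)| < eps.
Combining over a common denominator, (7t - 12)/(t - 1) − (15/2) = [(7t - 12)·(-10) − (-75)·(t - 1)] / [(-10)·(t - 1)] = 5(t + 9) / ((-10)(t - 1)).
So |(7t - 12)/(t - 1) − (15/2)| = 5|t + 9| / (10·|t − 1|).
Require delta ≤ 5, so |t − 1| ≥ |-10| − |t + 9| > 10 − 5 = 5.
Hence |(7t - 12)/(t - 1) − (15/2)| < 5|t + 9|/(10·5) = (1/10)|t + 9|, which is < eps once |t + 9| < 10eps.
Take delta = min(5, 10eps). Then 0 < |t + 9| < delta forces both bounds, so |(7t - 12)/(t - 1) − (15/2)| < eps.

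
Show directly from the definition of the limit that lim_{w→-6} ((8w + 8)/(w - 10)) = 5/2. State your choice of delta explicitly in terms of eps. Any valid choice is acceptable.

Let eps > 0 be given. We want delta > 0 with 0 < |w + 6| < delta ⇒ |(8w + 8)/(w - 10) − (5/2)| < eps.
Combining over a common denominator, (8w + 8)/(w - 10) − (5/2) = [(8w + 8)·(-16) − (-40)·(w - 10)] / [(-16)·(w - 10)] = -88(w + 6) / ((-16)(w - 10)).
So |(8w + 8)/(w - 10) − (5/2)| = 88|w + 6| / (16·|w − 10|).
Require delta ≤ 8, so |w − 10| ≥ |-16| − |w + 6| > 16 − 8 = 8.
Hence |(8w + 8)/(w - 10) − (5/2)| < 88|w + 6|/(16·8) = (11/16)|w + 6|, which is < eps once |w + 6| < (16/11)eps.
Take delta = min(8, (16/11)eps). Then 0 < |w + 6| < delta forces both bounds, so |(8w + 8)/(w - 10) − (5/2)| < eps.

delta = min(8, (16/11)eps)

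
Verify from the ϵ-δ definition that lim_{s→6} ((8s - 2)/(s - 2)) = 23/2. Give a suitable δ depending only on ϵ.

Suppose ϵ > 0. We want δ > 0 with 0 < |s − 6| < δ ⇒ |(8s - 2)/(s - 2) − (23/2)| < ϵ.
Combining over a common denominator, (8s - 2)/(s - 2) − (23/2) = [(8s - 2)·4 − 46·(s - 2)] / [4·(s - 2)] = -14(s − 6) / (4(s - 2)).
So |(8s - 2)/(s - 2) − (23/2)| = 14|s − 6| / (4·|s − 2|).
Restrict δ ≤ 2. Then |s − 6| < 2 gives |s − 2| = |(s − 6) + 4| ≥ 4 − 2 = 2.
Hence |(8s - 2)/(s - 2) − (23/2)| < 14|s − 6|/(4·2) = (7/4)|s − 6|, which is < ϵ once |s − 6| < (4/7)ϵ.
Take δ = min(2, (4/7)ϵ). Then 0 < |s − 6| < δ forces both bounds, so |(8s - 2)/(s - 2) − (23/2)| < ϵ.

δ = min(2, (4/7)ϵ)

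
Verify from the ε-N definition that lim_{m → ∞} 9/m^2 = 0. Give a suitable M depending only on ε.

M = (9/ε)^{1/2}

Suppose ε > 0. For m ≥ 1, |9/m^2 − 0| = 9/m^2.
9/m^2 < ε ⇔ m^2 > 9/ε ⇔ m > (9/ε)^{1/2}.
Take M = (9/ε)^{1/2}. Then m > M implies 9/m^2 < ε.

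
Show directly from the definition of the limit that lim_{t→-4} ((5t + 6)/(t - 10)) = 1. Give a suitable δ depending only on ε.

δ = min(7, (7/4)ε)

Let ε > 0. We want δ > 0 with 0 < |t + 4| < δ ⇒ |(5t + 6)/(t - 10) − 1| < ε.
Combining over a common denominator, (5t + 6)/(t - 10) − 1 = [(5t + 6)·(-14) − (-14)·(t - 10)] / [(-14)·(t - 10)] = -56(t + 4) / ((-14)(t - 10)).
So |(5t + 6)/(t - 10) − 1| = 56|t + 4| / (14·|t − 10|).
Require δ ≤ 7, so |t − 10| ≥ |-14| − |t + 4| > 14 − 7 = 7.
Hence |(5t + 6)/(t - 10) − 1| < 56|t + 4|/(14·7) = (4/7)|t + 4|, which is < ε once |t + 4| < (7/4)ε.
Take δ = min(7, (7/4)ε). Then 0 < |t + 4| < δ forces both bounds, so |(5t + 6)/(t - 10) − 1| < ε.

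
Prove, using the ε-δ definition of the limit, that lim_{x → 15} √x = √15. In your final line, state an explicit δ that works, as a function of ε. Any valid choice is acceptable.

Fix ε > 0. We want δ > 0 such that 0 < |x − 15| < δ implies |√x − √15| < ε.
Rationalise: √x − √15 = (x − 15)/(√x + √15), so |√x − √15| = |x − 15|/(√x + √15).
Restrict δ ≤ 15 so that |x − 15| < 15 forces x > 0, and then √x + √15 > √15.
Hence |√x − √15| < |x − 15|/√15, which is < ε once |x − 15| < √15·ε.
Take δ = min(15, √15·ε). If 0 < |x − 15| < δ then x > 0 and |√x − √15| < |x − 15|/√15 < ε.

δ = min(15, √15·ε)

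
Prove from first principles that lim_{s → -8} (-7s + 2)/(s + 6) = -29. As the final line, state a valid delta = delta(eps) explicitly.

Fix eps > 0. We want delta > 0 with 0 < |s + 8| < delta ⇒ |(-7s + 2)/(s + 6) + 29| < eps.
Combining over a common denominator, (-7s + 2)/(s + 6) + 29 = [(-7s + 2)·(-2) − 58·(s + 6)] / [(-2)·(s + 6)] = -44(s + 8) / ((-2)(s + 6)).
So |(-7s + 2)/(s + 6) + 29| = 44|s + 8| / (2·|s + 6|).
Restrict delta ≤ 1. Then |s + 8| < 1 gives |s + 6| = |(s + 8) + (-2)| ≥ 2 − 1 = 1.
Hence |(-7s + 2)/(s + 6) + 29| < 44|s + 8|/(2·1) = 22|s + 8|, which is < eps once |s + 8| < (1/22)eps.
Take delta = min(1, (1/22)eps). Then 0 < |s + 8| < delta forces both bounds, so |(-7s + 2)/(s + 6) + 29| < eps.

delta = min(1, (1/22)eps)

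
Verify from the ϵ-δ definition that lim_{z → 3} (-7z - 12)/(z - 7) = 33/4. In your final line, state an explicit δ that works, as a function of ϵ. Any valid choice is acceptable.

δ = min(2, (8/61)ϵ)

Let ϵ > 0 be given. We want δ > 0 with 0 < |z − 3| < δ ⇒ |(-7z - 12)/(z - 7) − (33/4)| < ϵ.
Combining over a common denominator, (-7z - 12)/(z - 7) − (33/4) = [(-7z - 12)·(-4) − (-33)·(z - 7)] / [(-4)·(z - 7)] = 61(z − 3) / ((-4)(z - 7)).
So |(-7z - 12)/(z - 7) − (33/4)| = 61|z − 3| / (4·|z − 7|).
Require δ ≤ 2, so |z − 7| ≥ |-4| − |z − 3| > 4 − 2 = 2.
Hence |(-7z - 12)/(z - 7) − (33/4)| < 61|z − 3|/(4·2) = (61/8)|z − 3|, which is < ϵ once |z − 3| < (8/61)ϵ.
Take δ = min(2, (8/61)ϵ). Then 0 < |z − 3| < δ forces both bounds, so |(-7z - 12)/(z - 7) − (33/4)| < ϵ.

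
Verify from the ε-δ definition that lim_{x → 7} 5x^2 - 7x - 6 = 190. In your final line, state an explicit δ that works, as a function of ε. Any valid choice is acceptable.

δ = min(2, ε/73)

Let ε > 0 be given. We want δ > 0 such that 0 < |x − 7| < δ implies |(5x^2 - 7x - 6) − 190| < ε.
(5x^2 - 7x - 6) − 190 = 5x^2 - 7x - 196 = (x − 7)(5x + 28).
So |(5x^2 - 7x - 6) − 190| = |x − 7|·|5x + 28|.
Require δ ≤ 2. Then |x − 7| < 2 gives |x| < 9, and by the triangle inequality |5x + 28| ≤ 5·9 + 28 = 73.
Hence |(5x^2 - 7x - 6) − 190| ≤ 73|x − 7| < ε provided |x − 7| < ε/73.
Choosing δ = min(2, ε/73) ensures both conditions, hence |(5x^2 - 7x - 6) − 190| < ε.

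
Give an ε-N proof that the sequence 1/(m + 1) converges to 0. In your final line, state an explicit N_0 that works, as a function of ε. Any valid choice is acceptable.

Suppose ε > 0. For m ≥ 1, |1/(m + 1) − 0| = 1/(m + 1) ≤ 1/m.
We need 1/m < ε, i.e. m > 1/ε.
Take N_0 = 1/ε. If m > N_0 then |1/(m + 1)| ≤ 1/m < ε.

N_0 = 1/ε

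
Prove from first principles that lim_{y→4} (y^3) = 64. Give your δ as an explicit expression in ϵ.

Fix ϵ > 0. We seek δ > 0 with 0 < |y − 4| < δ ⇒ |y^3 − 64| < ϵ.
Factor: y^3 − 64 = (y − 4)(y^2 + 4y + 16), so |y^3 − 64| = |y − 4|·|y^2 + 4y + 16|.
Restrict δ ≤ 2. Then |y − 4| < 2 gives |y| < 6, so by the triangle inequality |y^2 + 4y + 16| ≤ 6^2 + 4·6 + 16 = 76.
Hence |y^3 − 64| ≤ 76|y − 4|, which is < ϵ once |y − 4| < ϵ/76.
Take δ = min(2, ϵ/76). If 0 < |y − 4| < δ then both bounds hold and |y^3 − 64| ≤ 76|y − 4| < 76·(ϵ/76) = ϵ.

δ = min(2, ϵ/76)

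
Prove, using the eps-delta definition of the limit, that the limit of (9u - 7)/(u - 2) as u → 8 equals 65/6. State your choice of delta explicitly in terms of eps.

delta = min(3, (18/11)eps)

Let eps > 0. We want delta > 0 with 0 < |u − 8| < delta ⇒ |(9u - 7)/(u - 2) − (65/6)| < eps.
Combining over a common denominator, (9u - 7)/(u - 2) − (65/6) = [(9u - 7)·6 − 65·(u - 2)] / [6·(u - 2)] = -11(u − 8) / (6(u - 2)).
So |(9u - 7)/(u - 2) − (65/6)| = 11|u − 8| / (6·|u − 2|).
Restrict delta ≤ 3. Then |u − 8| < 3 gives |u − 2| = |(u − 8) + 6| ≥ 6 − 3 = 3.
Hence |(9u - 7)/(u - 2) − (65/6)| < 11|u − 8|/(6·3) = (11/18)|u − 8|, which is < eps once |u − 8| < (18/11)eps.
Take delta = min(3, (18/11)eps). Then 0 < |u − 8| < delta forces both bounds, so |(9u - 7)/(u - 2) − (65/6)| < eps.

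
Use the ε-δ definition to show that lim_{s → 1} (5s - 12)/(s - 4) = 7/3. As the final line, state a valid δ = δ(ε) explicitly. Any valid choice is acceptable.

Let ε > 0 be given. We want δ > 0 with 0 < |s − 1| < δ ⇒ |(5s - 12)/(s - 4) − (7/3)| < ε.
Combining over a common denominator, (5s - 12)/(s - 4) − (7/3) = [(5s - 12)·(-3) − (-7)·(s - 4)] / [(-3)·(s - 4)] = -8(s − 1) / ((-3)(s - 4)).
So |(5s - 12)/(s - 4) − (7/3)| = 8|s − 1| / (3·|s − 4|).
Require δ ≤ 3/2, so |s − 4| ≥ |-3| − |s − 1| > 3 − 3/2 = 3/2.
Hence |(5s - 12)/(s - 4) − (7/3)| < 8|s − 1|/(3·(3/2)) = (16/9)|s − 1|, which is < ε once |s − 1| < (9/16)ε.
Take δ = min(3/2, (9/16)ε). Then 0 < |s − 1| < δ forces both bounds, so |(5s - 12)/(s - 4) − (7/3)| < ε.

δ = min(3/2, (9/16)ε)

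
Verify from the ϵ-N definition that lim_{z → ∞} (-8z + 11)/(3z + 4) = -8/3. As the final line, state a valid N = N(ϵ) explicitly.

Fix ϵ > 0. We seek N > 0 such that z > N implies |(-8z + 11)/(3z + 4) + 8/3| < ϵ.
(-8z + 11)/(3z + 4) + 8/3 = (3(-8z + 11) − (-8)(3z + 4)) / (3(3z + 4)) = 65/(3(3z + 4)).
For z > 0 we have 3z + 4 > 3z, so |(-8z + 11)/(3z + 4) + 8/3| = 65/(3(3z + 4)) < 65/(3·3z) = (65/9)/z.
Thus |(-8z + 11)/(3z + 4) + 8/3| < ϵ whenever z > (65/9)/ϵ.
Take N = (65/9)/ϵ. If z > N then |(-8z + 11)/(3z + 4) + 8/3| < (65/9)/z < ϵ.

N = (65/9)/ϵ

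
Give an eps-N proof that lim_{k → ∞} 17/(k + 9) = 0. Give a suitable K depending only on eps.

Suppose eps > 0. For k ≥ 1, |17/(k + 9) − 0| = 17/(k + 9) ≤ 17/k.
We need 17/k < eps, i.e. k > 17/eps.
Take K = 17/eps. If k > K then |17/(k + 9)| ≤ 17/k < eps.

K = 17/eps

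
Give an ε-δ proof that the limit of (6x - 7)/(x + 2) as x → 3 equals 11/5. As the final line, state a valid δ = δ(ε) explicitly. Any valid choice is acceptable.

Let ε > 0. We want δ > 0 with 0 < |x − 3| < δ ⇒ |(6x - 7)/(x + 2) − (11/5)| < ε.
Combining over a common denominator, (6x - 7)/(x + 2) − (11/5) = [(6x - 7)·5 − 11·(x + 2)] / [5·(x + 2)] = 19(x − 3) / (5(x + 2)).
So |(6x - 7)/(x + 2) − (11/5)| = 19|x − 3| / (5·|x + 2|).
Restrict δ ≤ 5/2. Then |x − 3| < 5/2 gives |x + 2| = |(x − 3) + 5| ≥ 5 − 5/2 = 5/2.
Hence |(6x - 7)/(x + 2) − (11/5)| < 19|x − 3|/(5·(5/2)) = (38/25)|x − 3|, which is < ε once |x − 3| < (25/38)ε.
Take δ = min(5/2, (25/38)ε). Then 0 < |x − 3| < δ forces both bounds, so |(6x - 7)/(x + 2) − (11/5)| < ε.

δ = min(5/2, (25/38)ε)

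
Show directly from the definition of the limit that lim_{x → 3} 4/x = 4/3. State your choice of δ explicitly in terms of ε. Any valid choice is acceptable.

Suppose ε > 0. We seek δ > 0 such that 0 < |x − 3| < δ implies |4/x − (4/3)| < ε.
|4/x − (4/3)| = 4·|3 − x|/(3·|x|) = 4|x − 3|/(3|x|).
Require δ ≤ 3/2 so that |x| > 3 − 3/2 = 3/2, hence 3|x| > 9/2.
Then |4/x − (4/3)| < 4|x − 3|/(9/2), which is < ε when |x − 3| < (9/8)ε.
Take δ = min(3/2, (9/8)ε). Then 0 < |x − 3| < δ gives both |x − 3| < 3/2 and |x − 3| < (9/8)ε, so |4/x − (4/3)| < ε.

δ = min(3/2, (9/8)ε)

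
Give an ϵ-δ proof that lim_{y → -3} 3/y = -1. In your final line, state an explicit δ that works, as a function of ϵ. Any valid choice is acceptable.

δ = min(3/2, (3/2)ϵ)

Let ϵ > 0. We seek δ > 0 such that 0 < |y + 3| < δ implies |3/y + 1| < ϵ.
|3/y + 1| = 3·|-3 − y|/(3·|y|) = 3|y + 3|/(3|y|).
Require δ ≤ 3/2 so that |y| > 3 − 3/2 = 3/2, hence 3|y| > 9/2.
Then |3/y + 1| < 3|y + 3|/(9/2), which is < ϵ when |y + 3| < (3/2)ϵ.
Take δ = min(3/2, (3/2)ϵ). Then 0 < |y + 3| < δ gives both |y + 3| < 3/2 and |y + 3| < (3/2)ϵ, so |3/y + 1| < ϵ.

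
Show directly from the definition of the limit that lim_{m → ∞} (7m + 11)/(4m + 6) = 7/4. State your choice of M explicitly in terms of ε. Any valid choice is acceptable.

Fix ε > 0. For m ≥ 1, |(7m + 11)/(4m + 6) − (7/4)| = |2|/(4(4m + 6)) = 2/(4(4m + 6)).
Since 4m + 6 ≥ 4m for m ≥ 1, this is ≤ 2/(4·4m) = (1/8)/m.
So |(7m + 11)/(4m + 6) − (7/4)| < ε whenever m > (1/8)/ε.
Take M = (1/8)/ε. If m > M then |(7m + 11)/(4m + 6) − (7/4)| ≤ (1/8)/m < ε.

M = (1/8)/ε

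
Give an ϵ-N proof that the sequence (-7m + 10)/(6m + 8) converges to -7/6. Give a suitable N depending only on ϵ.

Fix ϵ > 0. For m ≥ 1, |(-7m + 10)/(6m + 8) + 7/6| = |116|/(6(6m + 8)) = 116/(6(6m + 8)).
Since 6m + 8 ≥ 6m for m ≥ 1, this is ≤ 116/(6·6m) = (29/9)/m.
So |(-7m + 10)/(6m + 8) + 7/6| < ϵ whenever m > (29/9)/ϵ.
Take N = (29/9)/ϵ. If m > N then |(-7m + 10)/(6m + 8) + 7/6| ≤ (29/9)/m < ϵ.

N = (29/9)/ϵ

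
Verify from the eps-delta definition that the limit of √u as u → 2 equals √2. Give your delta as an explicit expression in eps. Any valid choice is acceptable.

delta = min(2, √2·eps)

Suppose eps > 0. We want delta > 0 such that 0 < |u − 2| < delta implies |√u − √2| < eps.
Rationalise: √u − √2 = (u − 2)/(√u + √2), so |√u − √2| = |u − 2|/(√u + √2).
Restrict delta ≤ 2 so that |u − 2| < 2 forces u > 0, and then √u + √2 > √2.
Hence |√u − √2| < |u − 2|/√2, which is < eps once |u − 2| < √2·eps.
Take delta = min(2, √2·eps). If 0 < |u − 2| < delta then u > 0 and |√u − √2| < |u − 2|/√2 < eps.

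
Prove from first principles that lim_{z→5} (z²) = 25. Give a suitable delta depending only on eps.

Let eps > 0 be given. We seek delta > 0 with 0 < |z − 5| < delta ⇒ |z² − 25| < eps.
Factor: z² − 25 = (z − 5)(z + 5), so |z² − 25| = |z − 5|·|z + 5|.
Restrict delta ≤ 1. Then |z − 5| < 1 gives |z| < 6, so by the triangle inequality |z + 5| ≤ 6 + 5 = 11.
Hence |z² − 25| ≤ 11|z − 5|, which is < eps once |z − 5| < eps/11.
Take delta = min(1, eps/11). If 0 < |z − 5| < delta then both bounds hold and |z² − 25| ≤ 11|z − 5| < 11·(eps/11) = eps.

delta = min(1, eps/11)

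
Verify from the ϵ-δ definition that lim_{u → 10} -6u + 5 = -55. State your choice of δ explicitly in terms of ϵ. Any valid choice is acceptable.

δ = ϵ/6

Let ϵ > 0 be given. We need δ > 0 so that 0 < |u − 10| < δ implies |(-6u + 5) + 55| < ϵ.
|(-6u + 5) + 55| = |-6u + 60| = 6|u − 10|.
So 6|u − 10| < ϵ exactly when |u − 10| < ϵ/6.
Take δ = ϵ/6. If 0 < |u − 10| < δ then |(-6u + 5) + 55| = 6|u − 10| < 6·(ϵ/6) = ϵ.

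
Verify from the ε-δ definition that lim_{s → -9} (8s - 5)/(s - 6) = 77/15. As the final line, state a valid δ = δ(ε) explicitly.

δ = min(15/2, (225/86)ε)

Suppose ε > 0. We want δ > 0 with 0 < |s + 9| < δ ⇒ |(8s - 5)/(s - 6) − (77/15)| < ε.
Combining over a common denominator, (8s - 5)/(s - 6) − (77/15) = [(8s - 5)·(-15) − (-77)·(s - 6)] / [(-15)·(s - 6)] = -43(s + 9) / ((-15)(s - 6)).
So |(8s - 5)/(s - 6) − (77/15)| = 43|s + 9| / (15·|s − 6|).
Restrict δ ≤ 15/2. Then |s + 9| < 15/2 gives |s − 6| = |(s + 9) + (-15)| ≥ 15 − 15/2 = 15/2.
Hence |(8s - 5)/(s - 6) − (77/15)| < 43|s + 9|/(15·(15/2)) = (86/225)|s + 9|, which is < ε once |s + 9| < (225/86)ε.
Take δ = min(15/2, (225/86)ε). Then 0 < |s + 9| < δ forces both bounds, so |(8s - 5)/(s - 6) − (77/15)| < ε.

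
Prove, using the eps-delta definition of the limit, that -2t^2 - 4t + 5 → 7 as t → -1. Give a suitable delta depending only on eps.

delta = min(2, eps/8)

Let eps > 0. We want delta > 0 such that 0 < |t + 1| < delta implies |(-2t^2 - 4t + 5) − 7| < eps.
(-2t^2 - 4t + 5) − 7 = -2t^2 - 4t - 2 = (t + 1)(-2t - 2).
So |(-2t^2 - 4t + 5) − 7| = |t + 1|·|-2t - 2|.
Require delta ≤ 2. Then |t + 1| < 2 gives |t| < 3, and by the triangle inequality |-2t - 2| ≤ 2·3 + 2 = 8.
Hence |(-2t^2 - 4t + 5) − 7| ≤ 8|t + 1| < eps provided |t + 1| < eps/8.
Choosing delta = min(2, eps/8) ensures both conditions, hence |(-2t^2 - 4t + 5) − 7| < eps.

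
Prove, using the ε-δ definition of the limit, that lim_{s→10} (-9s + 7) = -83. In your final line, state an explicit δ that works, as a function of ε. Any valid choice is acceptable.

Suppose ε > 0. We need δ > 0 so that 0 < |s − 10| < δ implies |(-9s + 7) + 83| < ε.
Since (-9s + 7) + 83 = -9(s − 10), we have |(-9s + 7) + 83| = 9|s − 10|.
Thus it suffices that |s − 10| < ε/9.
Take δ = ε/9. If 0 < |s − 10| < δ then |(-9s + 7) + 83| = 9|s − 10| < 9·(ε/9) = ε.

δ = ε/9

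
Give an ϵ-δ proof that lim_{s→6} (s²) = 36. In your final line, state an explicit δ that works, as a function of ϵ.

δ = min(2, ϵ/14)

Let ϵ > 0 be given. We seek δ > 0 with 0 < |s − 6| < δ ⇒ |s² − 36| < ϵ.
Factor: s² − 36 = (s − 6)(s + 6), so |s² − 36| = |s − 6|·|s + 6|.
Impose δ ≤ 2 so that |s| < 8; then |s + 6| ≤ 14.
Hence |s² − 36| ≤ 14|s − 6|, which is < ϵ once |s − 6| < ϵ/14.
Take δ = min(2, ϵ/14). If 0 < |s − 6| < δ then both bounds hold and |s² − 36| ≤ 14|s − 6| < 14·(ϵ/14) = ϵ.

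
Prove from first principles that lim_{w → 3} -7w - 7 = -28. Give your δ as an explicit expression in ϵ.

δ = ϵ/7

Let ϵ > 0. We need δ > 0 so that 0 < |w − 3| < δ implies |(-7w - 7) + 28| < ϵ.
Since (-7w - 7) + 28 = -7(w − 3), we have |(-7w - 7) + 28| = 7|w − 3|.
So 7|w − 3| < ϵ exactly when |w − 3| < ϵ/7.
Take δ = ϵ/7. If 0 < |w − 3| < δ then |(-7w - 7) + 28| = 7|w − 3| < 7·(ϵ/7) = ϵ.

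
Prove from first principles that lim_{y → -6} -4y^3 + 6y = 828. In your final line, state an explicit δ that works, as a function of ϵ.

Let ϵ > 0. We want δ > 0 such that 0 < |y + 6| < δ implies |(-4y^3 + 6y) − 828| < ϵ.
(-4y^3 + 6y) − 828 = -4y^3 + 6y - 828 = (y + 6)(-4y^2 + 24y - 138).
So |(-4y^3 + 6y) − 828| = |y + 6|·|-4y^2 + 24y - 138|.
Require δ ≤ 2. Then |y + 6| < 2 gives |y| < 8, and by the triangle inequality |-4y^2 + 24y - 138| ≤ 4·8^2 + 24·8 + 138 = 586.
Hence |(-4y^3 + 6y) − 828| ≤ 586|y + 6| < ϵ provided |y + 6| < ϵ/586.
Take δ = min(2, ϵ/586). Then 0 < |y + 6| < δ gives both |y + 6| < 2 and |y + 6| < ϵ/586, so |(-4y^3 + 6y) − 828| < ϵ.

δ = min(2, ϵ/586)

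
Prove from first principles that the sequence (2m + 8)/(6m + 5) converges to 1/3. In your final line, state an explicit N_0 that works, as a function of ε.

N_0 = (19/18)/ε

Let ε > 0 be given. For m ≥ 1, |(2m + 8)/(6m + 5) − (1/3)| = |38|/(6(6m + 5)) = 38/(6(6m + 5)).
Since 6m + 5 ≥ 6m for m ≥ 1, this is ≤ 38/(6·6m) = (19/18)/m.
So |(2m + 8)/(6m + 5) − (1/3)| < ε whenever m > (19/18)/ε.
Take N_0 = (19/18)/ε. If m > N_0 then |(2m + 8)/(6m + 5) − (1/3)| ≤ (19/18)/m < ε.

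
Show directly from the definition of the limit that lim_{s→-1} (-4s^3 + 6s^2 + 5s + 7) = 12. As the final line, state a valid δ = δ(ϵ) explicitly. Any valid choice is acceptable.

δ = min(1, ϵ/41)

Let ϵ > 0. We want δ > 0 such that 0 < |s + 1| < δ implies |(-4s^3 + 6s^2 + 5s + 7) − 12| < ϵ.
(-4s^3 + 6s^2 + 5s + 7) − 12 = -4s^3 + 6s^2 + 5s - 5 = (s + 1)(-4s^2 + 10s - 5).
So |(-4s^3 + 6s^2 + 5s + 7) − 12| = |s + 1|·|-4s^2 + 10s - 5|.
Assume first that |s + 1| < 1, so |s| < 2. Then |-4s^2 + 10s - 5| ≤ 4·2^2 + 10·2 + 5 = 41.
Hence |(-4s^3 + 6s^2 + 5s + 7) − 12| ≤ 41|s + 1| < ϵ provided |s + 1| < ϵ/41.
Choosing δ = min(1, ϵ/41) ensures both conditions, hence |(-4s^3 + 6s^2 + 5s + 7) − 12| < ϵ.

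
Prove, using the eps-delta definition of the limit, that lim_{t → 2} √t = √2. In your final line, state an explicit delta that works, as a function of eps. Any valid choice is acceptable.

delta = min(2, √2·eps)

Fix eps > 0. We want delta > 0 such that 0 < |t − 2| < delta implies |√t − √2| < eps.
Rationalise: √t − √2 = (t − 2)/(√t + √2), so |√t − √2| = |t − 2|/(√t + √2).
Restrict delta ≤ 2 so that |t − 2| < 2 forces t > 0, and then √t + √2 > √2.
Hence |√t − √2| < |t − 2|/√2, which is < eps once |t − 2| < √2·eps.
Take delta = min(2, √2·eps). If 0 < |t − 2| < delta then t > 0 and |√t − √2| < |t − 2|/√2 < eps.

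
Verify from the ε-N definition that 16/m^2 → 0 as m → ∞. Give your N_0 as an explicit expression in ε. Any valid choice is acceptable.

Let ε > 0 be given. For m ≥ 1, |16/m^2 − 0| = 16/m^2.
16/m^2 < ε ⇔ m^2 > 16/ε ⇔ m > (16/ε)^{1/2}.
Take N_0 = (16/ε)^{1/2}. Then m > N_0 implies 16/m^2 < ε.

N_0 = (16/ε)^{1/2}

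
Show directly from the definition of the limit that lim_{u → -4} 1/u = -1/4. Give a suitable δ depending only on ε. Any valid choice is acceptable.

δ = min(2, 8ε)

Fix ε > 0. We seek δ > 0 such that 0 < |u + 4| < δ implies |1/u + 1/4| < ε.
|1/u + 1/4| = |-4 − u|/(4·|u|) = |u + 4|/(4|u|).
Require δ ≤ 2 so that |u| > 4 − 2 = 2, hence 4|u| > 8.
Then |1/u + 1/4| < |u + 4|/8, which is < ε when |u + 4| < 8ε.
Take δ = min(2, 8ε). Then 0 < |u + 4| < δ gives both |u + 4| < 2 and |u + 4| < 8ε, so |1/u + 1/4| < ε.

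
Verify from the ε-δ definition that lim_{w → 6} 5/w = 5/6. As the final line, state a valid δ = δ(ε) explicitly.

Fix ε > 0. We seek δ > 0 such that 0 < |w − 6| < δ implies |5/w − (5/6)| < ε.
|5/w − (5/6)| = 5·|6 − w|/(6·|w|) = 5|w − 6|/(6|w|).
Require δ ≤ 3 so that |w| > 6 − 3 = 3, hence 6|w| > 18.
Then |5/w − (5/6)| < 5|w − 6|/18, which is < ε when |w − 6| < (18/5)ε.
Take δ = min(3, (18/5)ε). Then 0 < |w − 6| < δ gives both |w − 6| < 3 and |w − 6| < (18/5)ε, so |5/w − (5/6)| < ε.

δ = min(3, (18/5)ε)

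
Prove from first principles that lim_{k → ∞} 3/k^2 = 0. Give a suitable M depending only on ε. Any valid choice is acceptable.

M = (3/ε)^{1/2}

Suppose ε > 0. For k ≥ 1, |3/k^2 − 0| = 3/k^2.
3/k^2 < ε ⇔ k^2 > 3/ε ⇔ k > (3/ε)^{1/2}.
Take M = (3/ε)^{1/2}. Then k > M implies 3/k^2 < ε.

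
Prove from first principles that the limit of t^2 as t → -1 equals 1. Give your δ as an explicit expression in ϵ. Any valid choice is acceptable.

δ = min(1, ϵ/3)

Let ϵ > 0 be given. We seek δ > 0 with 0 < |t + 1| < δ ⇒ |t^2 − 1| < ϵ.
Factor: t^2 − 1 = (t + 1)(t - 1), so |t^2 − 1| = |t + 1|·|t - 1|.
Impose δ ≤ 1 so that |t| < 2; then |t - 1| ≤ 3.
Hence |t^2 − 1| ≤ 3|t + 1|, which is < ϵ once |t + 1| < ϵ/3.
Take δ = min(1, ϵ/3). If 0 < |t + 1| < δ then both bounds hold and |t^2 − 1| ≤ 3|t + 1| < 3·(ϵ/3) = ϵ.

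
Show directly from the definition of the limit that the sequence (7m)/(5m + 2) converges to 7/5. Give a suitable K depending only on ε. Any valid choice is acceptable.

Suppose ε > 0. For m ≥ 1, |(7m)/(5m + 2) − (7/5)| = |-14|/(5(5m + 2)) = 14/(5(5m + 2)).
Since 5m + 2 ≥ 5m for m ≥ 1, this is ≤ 14/(5·5m) = (14/25)/m.
So |(7m)/(5m + 2) − (7/5)| < ε whenever m > (14/25)/ε.
Take K = (14/25)/ε. If m > K then |(7m)/(5m + 2) − (7/5)| ≤ (14/25)/m < ε.

K = (14/25)/ε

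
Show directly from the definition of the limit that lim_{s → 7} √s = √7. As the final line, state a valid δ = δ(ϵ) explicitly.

Let ϵ > 0. We want δ > 0 such that 0 < |s − 7| < δ implies |√s − √7| < ϵ.
Multiplying by the conjugate, |√s − √7| = |s − 7|/(√s + √7).
Restrict δ ≤ 7 so that |s − 7| < 7 forces s > 0, and then √s + √7 > √7.
Hence |√s − √7| < |s − 7|/√7, which is < ϵ once |s − 7| < √7·ϵ.
Take δ = min(7, √7·ϵ). If 0 < |s − 7| < δ then s > 0 and |√s − √7| < |s − 7|/√7 < ϵ.

δ = min(7, √7·ϵ)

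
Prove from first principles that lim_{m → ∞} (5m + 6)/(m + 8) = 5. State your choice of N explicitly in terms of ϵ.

N = 34/ϵ

Suppose ϵ > 0. For m ≥ 1, |(5m + 6)/(m + 8) − 5| = |-34|/((m + 8)) = 34/((m + 8)).
Since m + 8 ≥ m for m ≥ 1, this is ≤ 34/(m) = 34/m.
So |(5m + 6)/(m + 8) − 5| < ϵ whenever m > 34/ϵ.
Take N = 34/ϵ. If m > N then |(5m + 6)/(m + 8) − 5| ≤ 34/m < ϵ.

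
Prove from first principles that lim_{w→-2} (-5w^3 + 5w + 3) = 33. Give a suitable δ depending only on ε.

Suppose ε > 0. We want δ > 0 such that 0 < |w + 2| < δ implies |(-5w^3 + 5w + 3) − 33| < ε.
(-5w^3 + 5w + 3) − 33 = -5w^3 + 5w - 30 = (w + 2)(-5w^2 + 10w - 15).
So |(-5w^3 + 5w + 3) − 33| = |w + 2|·|-5w^2 + 10w - 15|.
Require δ ≤ 1. Then |w + 2| < 1 gives |w| < 3, and by the triangle inequality |-5w^2 + 10w - 15| ≤ 5·3^2 + 10·3 + 15 = 90.
Hence |(-5w^3 + 5w + 3) − 33| ≤ 90|w + 2| < ε provided |w + 2| < ε/90.
Choosing δ = min(1, ε/90) ensures both conditions, hence |(-5w^3 + 5w + 3) − 33| < ε.

δ = min(1, ε/90)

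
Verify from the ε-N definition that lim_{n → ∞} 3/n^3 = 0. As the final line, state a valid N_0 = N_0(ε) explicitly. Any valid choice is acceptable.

N_0 = (3/ε)^{1/3}

Fix ε > 0. For n ≥ 1, |3/n^3 − 0| = 3/n^3.
3/n^3 < ε ⇔ n^3 > 3/ε ⇔ n > (3/ε)^{1/3}.
Take N_0 = (3/ε)^{1/3}. Then n > N_0 implies 3/n^3 < ε.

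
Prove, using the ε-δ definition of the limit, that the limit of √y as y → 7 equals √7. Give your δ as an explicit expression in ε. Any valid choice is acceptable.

δ = min(7, √7·ε)

Suppose ε > 0. We want δ > 0 such that 0 < |y − 7| < δ implies |√y − √7| < ε.
Multiplying by the conjugate, |√y − √7| = |y − 7|/(√y + √7).
Restrict δ ≤ 7 so that |y − 7| < 7 forces y > 0, and then √y + √7 > √7.
Hence |√y − √7| < |y − 7|/√7, which is < ε once |y − 7| < √7·ε.
Take δ = min(7, √7·ε). If 0 < |y − 7| < δ then y > 0 and |√y − √7| < |y − 7|/√7 < ε.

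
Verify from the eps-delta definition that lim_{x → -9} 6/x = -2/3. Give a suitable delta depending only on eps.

Fix eps > 0. We seek delta > 0 such that 0 < |x + 9| < delta implies |6/x + 2/3| < eps.
|6/x + 2/3| = 6·|-9 − x|/(9·|x|) = 6|x + 9|/(9|x|).
Restrict delta ≤ 9/2. Then |x + 9| < 9/2 gives |x| > 9/2, so 9|x| > 81/2.
Then |6/x + 2/3| < 6|x + 9|/(81/2), which is < eps when |x + 9| < (27/4)eps.
Take delta = min(9/2, (27/4)eps). Then 0 < |x + 9| < delta gives both |x + 9| < 9/2 and |x + 9| < (27/4)eps, so |6/x + 2/3| < eps.

delta = min(9/2, (27/4)eps)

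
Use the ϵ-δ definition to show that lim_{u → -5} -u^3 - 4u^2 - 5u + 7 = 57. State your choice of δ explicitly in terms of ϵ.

Let ϵ > 0. We want δ > 0 such that 0 < |u + 5| < δ implies |(-u^3 - 4u^2 - 5u + 7) − 57| < ϵ.
(-u^3 - 4u^2 - 5u + 7) − 57 = -u^3 - 4u^2 - 5u - 50 = (u + 5)(-u^2 + u - 10).
So |(-u^3 - 4u^2 - 5u + 7) − 57| = |u + 5|·|-u^2 + u - 10|.
Require δ ≤ 1. Then |u + 5| < 1 gives |u| < 6, and by the triangle inequality |-u^2 + u - 10| ≤ 6^2 + 6 + 10 = 52.
Hence |(-u^3 - 4u^2 - 5u + 7) − 57| ≤ 52|u + 5| < ϵ provided |u + 5| < ϵ/52.
Take δ = min(1, ϵ/52). Then 0 < |u + 5| < δ gives both |u + 5| < 1 and |u + 5| < ϵ/52, so |(-u^3 - 4u^2 - 5u + 7) − 57| < ϵ.

δ = min(1, ϵ/52)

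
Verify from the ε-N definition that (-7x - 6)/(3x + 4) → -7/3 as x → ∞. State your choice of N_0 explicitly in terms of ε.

Fix ε > 0. We seek N_0 > 0 such that x > N_0 implies |(-7x - 6)/(3x + 4) + 7/3| < ε.
(-7x - 6)/(3x + 4) + 7/3 = (3(-7x - 6) − (-7)(3x + 4)) / (3(3x + 4)) = 10/(3(3x + 4)).
For x > 0 we have 3x + 4 > 3x, so |(-7x - 6)/(3x + 4) + 7/3| = 10/(3(3x + 4)) < 10/(3·3x) = (10/9)/x.
Thus |(-7x - 6)/(3x + 4) + 7/3| < ε whenever x > (10/9)/ε.
Take N_0 = (10/9)/ε. If x > N_0 then |(-7x - 6)/(3x + 4) + 7/3| < (10/9)/x < ε.

N_0 = (10/9)/ε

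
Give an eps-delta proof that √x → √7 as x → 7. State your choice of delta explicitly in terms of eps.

delta = min(7, √7·eps)

Fix eps > 0. We want delta > 0 such that 0 < |x − 7| < delta implies |√x − √7| < eps.
Multiplying by the conjugate, |√x − √7| = |x − 7|/(√x + √7).
Restrict delta ≤ 7 so that |x − 7| < 7 forces x > 0, and then √x + √7 > √7.
Hence |√x − √7| < |x − 7|/√7, which is < eps once |x − 7| < √7·eps.
Take delta = min(7, √7·eps). If 0 < |x − 7| < delta then x > 0 and |√x − √7| < |x − 7|/√7 < eps.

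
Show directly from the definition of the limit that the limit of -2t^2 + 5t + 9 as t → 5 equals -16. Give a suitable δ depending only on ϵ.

Let ϵ > 0. We want δ > 0 such that 0 < |t − 5| < δ implies |(-2t^2 + 5t + 9) + 16| < ϵ.
(-2t^2 + 5t + 9) + 16 = -2t^2 + 5t + 25 = (t − 5)(-2t - 5).
So |(-2t^2 + 5t + 9) + 16| = |t − 5|·|-2t - 5|.
Require δ ≤ 2. Then |t − 5| < 2 gives |t| < 7, and by the triangle inequality |-2t - 5| ≤ 2·7 + 5 = 19.
Hence |(-2t^2 + 5t + 9) + 16| ≤ 19|t − 5| < ϵ provided |t − 5| < ϵ/19.
Take δ = min(2, ϵ/19). Then 0 < |t − 5| < δ gives both |t − 5| < 2 and |t − 5| < ϵ/19, so |(-2t^2 + 5t + 9) + 16| < ϵ.

δ = min(2, ϵ/19)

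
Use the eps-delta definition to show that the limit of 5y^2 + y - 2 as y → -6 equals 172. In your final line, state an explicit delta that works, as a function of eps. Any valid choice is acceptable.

delta = min(1, eps/64)

Let eps > 0. We want delta > 0 such that 0 < |y + 6| < delta implies |(5y^2 + y - 2) − 172| < eps.
(5y^2 + y - 2) − 172 = 5y^2 + y - 174 = (y + 6)(5y - 29).
So |(5y^2 + y - 2) − 172| = |y + 6|·|5y - 29|.
Require delta ≤ 1. Then |y + 6| < 1 gives |y| < 7, and by the triangle inequality |5y - 29| ≤ 5·7 + 29 = 64.
Hence |(5y^2 + y - 2) − 172| ≤ 64|y + 6| < eps provided |y + 6| < eps/64.
Take delta = min(1, eps/64). Then 0 < |y + 6| < delta gives both |y + 6| < 1 and |y + 6| < eps/64, so |(5y^2 + y - 2) − 172| < eps.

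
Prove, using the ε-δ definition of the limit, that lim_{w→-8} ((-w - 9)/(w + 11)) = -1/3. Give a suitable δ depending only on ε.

δ = min(3/2, (9/4)ε)

Suppose ε > 0. We want δ > 0 with 0 < |w + 8| < δ ⇒ |(-w - 9)/(w + 11) + 1/3| < ε.
Combining over a common denominator, (-w - 9)/(w + 11) + 1/3 = [(-w - 9)·3 − (-1)·(w + 11)] / [3·(w + 11)] = -2(w + 8) / (3(w + 11)).
So |(-w - 9)/(w + 11) + 1/3| = 2|w + 8| / (3·|w + 11|).
Restrict δ ≤ 3/2. Then |w + 8| < 3/2 gives |w + 11| = |(w + 8) + 3| ≥ 3 − 3/2 = 3/2.
Hence |(-w - 9)/(w + 11) + 1/3| < 2|w + 8|/(3·(3/2)) = (4/9)|w + 8|, which is < ε once |w + 8| < (9/4)ε.
Take δ = min(3/2, (9/4)ε). Then 0 < |w + 8| < δ forces both bounds, so |(-w - 9)/(w + 11) + 1/3| < ε.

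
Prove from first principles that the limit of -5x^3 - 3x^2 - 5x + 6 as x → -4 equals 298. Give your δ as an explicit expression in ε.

Fix ε > 0. We want δ > 0 such that 0 < |x + 4| < δ implies |(-5x^3 - 3x^2 - 5x + 6) − 298| < ε.
(-5x^3 - 3x^2 - 5x + 6) − 298 = -5x^3 - 3x^2 - 5x - 292 = (x + 4)(-5x^2 + 17x - 73).
So |(-5x^3 - 3x^2 - 5x + 6) − 298| = |x + 4|·|-5x^2 + 17x - 73|.
Require δ ≤ 1. Then |x + 4| < 1 gives |x| < 5, and by the triangle inequality |-5x^2 + 17x - 73| ≤ 5·5^2 + 17·5 + 73 = 283.
Hence |(-5x^3 - 3x^2 - 5x + 6) − 298| ≤ 283|x + 4| < ε provided |x + 4| < ε/283.
Choosing δ = min(1, ε/283) ensures both conditions, hence |(-5x^3 - 3x^2 - 5x + 6) − 298| < ε.

δ = min(1, ε/283)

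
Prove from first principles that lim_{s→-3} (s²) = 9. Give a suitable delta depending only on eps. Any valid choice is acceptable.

Fix eps > 0. We seek delta > 0 with 0 < |s + 3| < delta ⇒ |s² − 9| < eps.
Factor: s² − 9 = (s + 3)(s - 3), so |s² − 9| = |s + 3|·|s - 3|.
Impose delta ≤ 1 so that |s| < 4; then |s - 3| ≤ 7.
Hence |s² − 9| ≤ 7|s + 3|, which is < eps once |s + 3| < eps/7.
Take delta = min(1, eps/7). If 0 < |s + 3| < delta then both bounds hold and |s² − 9| ≤ 7|s + 3| < 7·(eps/7) = eps.

delta = min(1, eps/7)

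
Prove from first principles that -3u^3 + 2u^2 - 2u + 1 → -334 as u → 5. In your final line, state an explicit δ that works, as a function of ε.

δ = min(2, ε/305)

Let ε > 0 be given. We want δ > 0 such that 0 < |u − 5| < δ implies |(-3u^3 + 2u^2 - 2u + 1) + 334| < ε.
(-3u^3 + 2u^2 - 2u + 1) + 334 = -3u^3 + 2u^2 - 2u + 335 = (u − 5)(-3u^2 - 13u - 67).
So |(-3u^3 + 2u^2 - 2u + 1) + 334| = |u − 5|·|-3u^2 - 13u - 67|.
Require δ ≤ 2. Then |u − 5| < 2 gives |u| < 7, and by the triangle inequality |-3u^2 - 13u - 67| ≤ 3·7^2 + 13·7 + 67 = 305.
Hence |(-3u^3 + 2u^2 - 2u + 1) + 334| ≤ 305|u − 5| < ε provided |u − 5| < ε/305.
Take δ = min(2, ε/305). Then 0 < |u − 5| < δ gives both |u − 5| < 2 and |u − 5| < ε/305, so |(-3u^3 + 2u^2 - 2u + 1) + 334| < ε.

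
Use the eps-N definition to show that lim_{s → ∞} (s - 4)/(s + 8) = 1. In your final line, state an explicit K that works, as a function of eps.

K = 12/eps

Let eps > 0. We seek K > 0 such that s > K implies |(s - 4)/(s + 8) − 1| < eps.
(s - 4)/(s + 8) − 1 = ((s - 4) − (s + 8)) / ((s + 8)) = -12/((s + 8)).
For s > 0 we have s + 8 > s, so |(s - 4)/(s + 8) − 1| = 12/((s + 8)) < 12/(s) = 12/s.
Thus |(s - 4)/(s + 8) − 1| < eps whenever s > 12/eps.
Take K = 12/eps. If s > K then |(s - 4)/(s + 8) − 1| < 12/s < eps.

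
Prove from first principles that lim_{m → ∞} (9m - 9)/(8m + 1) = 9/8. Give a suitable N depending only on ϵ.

N = (81/64)/ϵ

Let ϵ > 0. For m ≥ 1, |(9m - 9)/(8m + 1) − (9/8)| = |-81|/(8(8m + 1)) = 81/(8(8m + 1)).
Since 8m + 1 ≥ 8m for m ≥ 1, this is ≤ 81/(8·8m) = (81/64)/m.
So |(9m - 9)/(8m + 1) − (9/8)| < ϵ whenever m > (81/64)/ϵ.
Take N = (81/64)/ϵ. If m > N then |(9m - 9)/(8m + 1) − (9/8)| ≤ (81/64)/m < ϵ.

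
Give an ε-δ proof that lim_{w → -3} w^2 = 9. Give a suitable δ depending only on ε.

Let ε > 0 be given. We seek δ > 0 with 0 < |w + 3| < δ ⇒ |w^2 − 9| < ε.
Factor: w^2 − 9 = (w + 3)(w - 3), so |w^2 − 9| = |w + 3|·|w - 3|.
Impose δ ≤ 1 so that |w| < 4; then |w - 3| ≤ 7.
Hence |w^2 − 9| ≤ 7|w + 3|, which is < ε once |w + 3| < ε/7.
Take δ = min(1, ε/7). If 0 < |w + 3| < δ then both bounds hold and |w^2 − 9| ≤ 7|w + 3| < 7·(ε/7) = ε.

δ = min(1, ε/7)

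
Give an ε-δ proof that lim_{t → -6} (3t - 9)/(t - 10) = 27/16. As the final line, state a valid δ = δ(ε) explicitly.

Fix ε > 0. We want δ > 0 with 0 < |t + 6| < δ ⇒ |(3t - 9)/(t - 10) − (27/16)| < ε.
Combining over a common denominator, (3t - 9)/(t - 10) − (27/16) = [(3t - 9)·(-16) − (-27)·(t - 10)] / [(-16)·(t - 10)] = -21(t + 6) / ((-16)(t - 10)).
So |(3t - 9)/(t - 10) − (27/16)| = 21|t + 6| / (16·|t − 10|).
Require δ ≤ 8, so |t − 10| ≥ |-16| − |t + 6| > 16 − 8 = 8.
Hence |(3t - 9)/(t - 10) − (27/16)| < 21|t + 6|/(16·8) = (21/128)|t + 6|, which is < ε once |t + 6| < (128/21)ε.
Take δ = min(8, (128/21)ε). Then 0 < |t + 6| < δ forces both bounds, so |(3t - 9)/(t - 10) − (27/16)| < ε.

δ = min(8, (128/21)ε)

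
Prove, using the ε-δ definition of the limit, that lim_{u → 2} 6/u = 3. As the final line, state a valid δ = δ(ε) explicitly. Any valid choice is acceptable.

δ = min(1, (1/3)ε)

Fix ε > 0. We seek δ > 0 such that 0 < |u − 2| < δ implies |6/u − 3| < ε.
|6/u − 3| = 6·|2 − u|/(2·|u|) = 6|u − 2|/(2|u|).
Require δ ≤ 1 so that |u| > 2 − 1 = 1, hence 2|u| > 2.
Then |6/u − 3| < 6|u − 2|/2, which is < ε when |u − 2| < (1/3)ε.
Take δ = min(1, (1/3)ε). Then 0 < |u − 2| < δ gives both |u − 2| < 1 and |u − 2| < (1/3)ε, so |6/u − 3| < ε.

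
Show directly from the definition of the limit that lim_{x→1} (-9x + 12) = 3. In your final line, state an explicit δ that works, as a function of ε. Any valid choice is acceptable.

δ = ε/9

Let ε > 0 be given. We need δ > 0 so that 0 < |x − 1| < δ implies |(-9x + 12) − 3| < ε.
|(-9x + 12) − 3| = |-9x + 9| = 9|x − 1|.
Thus it suffices that |x − 1| < ε/9.
Take δ = ε/9. If 0 < |x − 1| < δ then |(-9x + 12) − 3| = 9|x − 1| < 9·(ε/9) = ε.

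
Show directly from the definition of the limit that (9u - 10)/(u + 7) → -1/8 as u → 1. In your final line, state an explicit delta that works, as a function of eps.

Let eps > 0. We want delta > 0 with 0 < |u − 1| < delta ⇒ |(9u - 10)/(u + 7) + 1/8| < eps.
Combining over a common denominator, (9u - 10)/(u + 7) + 1/8 = [(9u - 10)·8 − (-1)·(u + 7)] / [8·(u + 7)] = 73(u − 1) / (8(u + 7)).
So |(9u - 10)/(u + 7) + 1/8| = 73|u − 1| / (8·|u + 7|).
Require delta ≤ 4, so |u + 7| ≥ |8| − |u − 1| > 8 − 4 = 4.
Hence |(9u - 10)/(u + 7) + 1/8| < 73|u − 1|/(8·4) = (73/32)|u − 1|, which is < eps once |u − 1| < (32/73)eps.
Take delta = min(4, (32/73)eps). Then 0 < |u − 1| < delta forces both bounds, so |(9u - 10)/(u + 7) + 1/8| < eps.

delta = min(4, (32/73)eps)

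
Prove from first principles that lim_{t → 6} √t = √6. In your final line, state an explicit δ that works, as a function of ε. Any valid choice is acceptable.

δ = min(6, √6·ε)

Suppose ε > 0. We want δ > 0 such that 0 < |t − 6| < δ implies |√t − √6| < ε.
Multiplying by the conjugate, |√t − √6| = |t − 6|/(√t + √6).
Restrict δ ≤ 6 so that |t − 6| < 6 forces t > 0, and then √t + √6 > √6.
Hence |√t − √6| < |t − 6|/√6, which is < ε once |t − 6| < √6·ε.
Take δ = min(6, √6·ε). If 0 < |t − 6| < δ then t > 0 and |√t − √6| < |t − 6|/√6 < ε.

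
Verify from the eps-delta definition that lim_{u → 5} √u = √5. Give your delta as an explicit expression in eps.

Suppose eps > 0. We want delta > 0 such that 0 < |u − 5| < delta implies |√u − √5| < eps.
Rationalise: √u − √5 = (u − 5)/(√u + √5), so |√u − √5| = |u − 5|/(√u + √5).
Restrict delta ≤ 5 so that |u − 5| < 5 forces u > 0, and then √u + √5 > √5.
Hence |√u − √5| < |u − 5|/√5, which is < eps once |u − 5| < √5·eps.
Take delta = min(5, √5·eps). If 0 < |u − 5| < delta then u > 0 and |√u − √5| < |u − 5|/√5 < eps.

delta = min(5, √5·eps)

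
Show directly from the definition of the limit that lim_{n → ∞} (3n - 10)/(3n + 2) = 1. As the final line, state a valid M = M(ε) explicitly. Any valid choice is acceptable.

M = 4/ε

Fix ε > 0. For n ≥ 1, |(3n - 10)/(3n + 2) − 1| = |-36|/(3(3n + 2)) = 36/(3(3n + 2)).
Since 3n + 2 ≥ 3n for n ≥ 1, this is ≤ 36/(3·3n) = 4/n.
So |(3n - 10)/(3n + 2) − 1| < ε whenever n > 4/ε.
Take M = 4/ε. If n > M then |(3n - 10)/(3n + 2) − 1| ≤ 4/n < ε.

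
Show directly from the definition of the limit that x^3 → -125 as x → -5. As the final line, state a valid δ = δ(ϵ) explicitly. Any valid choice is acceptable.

Let ϵ > 0 be given. We seek δ > 0 with 0 < |x + 5| < δ ⇒ |x^3 + 125| < ϵ.
Factor: x^3 + 125 = (x + 5)(x^2 - 5x + 25), so |x^3 + 125| = |x + 5|·|x^2 - 5x + 25|.
Restrict δ ≤ 1. Then |x + 5| < 1 gives |x| < 6, so by the triangle inequality |x^2 - 5x + 25| ≤ 6^2 + 5·6 + 25 = 91.
Hence |x^3 + 125| ≤ 91|x + 5|, which is < ϵ once |x + 5| < ϵ/91.
Take δ = min(1, ϵ/91). If 0 < |x + 5| < δ then both bounds hold and |x^3 + 125| ≤ 91|x + 5| < 91·(ϵ/91) = ϵ.

δ = min(1, ϵ/91)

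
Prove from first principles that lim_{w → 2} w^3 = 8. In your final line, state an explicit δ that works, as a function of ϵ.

Suppose ϵ > 0. We seek δ > 0 with 0 < |w − 2| < δ ⇒ |w^3 − 8| < ϵ.
Factor: w^3 − 8 = (w − 2)(w^2 + 2w + 4), so |w^3 − 8| = |w − 2|·|w^2 + 2w + 4|.
Impose δ ≤ 1 so that |w| < 3; then |w^2 + 2w + 4| ≤ 19.
Hence |w^3 − 8| ≤ 19|w − 2|, which is < ϵ once |w − 2| < ϵ/19.
Take δ = min(1, ϵ/19). If 0 < |w − 2| < δ then both bounds hold and |w^3 − 8| ≤ 19|w − 2| < 19·(ϵ/19) = ϵ.

δ = min(1, ϵ/19)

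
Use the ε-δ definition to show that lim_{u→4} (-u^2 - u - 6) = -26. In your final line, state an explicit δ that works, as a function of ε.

δ = min(2, ε/11)

Fix ε > 0. We want δ > 0 such that 0 < |u − 4| < δ implies |(-u^2 - u - 6) + 26| < ε.
(-u^2 - u - 6) + 26 = -u^2 - u + 20 = (u − 4)(-u - 5).
So |(-u^2 - u - 6) + 26| = |u − 4|·|-u - 5|.
Require δ ≤ 2. Then |u − 4| < 2 gives |u| < 6, and by the triangle inequality |-u - 5| ≤ 6 + 5 = 11.
Hence |(-u^2 - u - 6) + 26| ≤ 11|u − 4| < ε provided |u − 4| < ε/11.
Take δ = min(2, ε/11). Then 0 < |u − 4| < δ gives both |u − 4| < 2 and |u − 4| < ε/11, so |(-u^2 - u - 6) + 26| < ε.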